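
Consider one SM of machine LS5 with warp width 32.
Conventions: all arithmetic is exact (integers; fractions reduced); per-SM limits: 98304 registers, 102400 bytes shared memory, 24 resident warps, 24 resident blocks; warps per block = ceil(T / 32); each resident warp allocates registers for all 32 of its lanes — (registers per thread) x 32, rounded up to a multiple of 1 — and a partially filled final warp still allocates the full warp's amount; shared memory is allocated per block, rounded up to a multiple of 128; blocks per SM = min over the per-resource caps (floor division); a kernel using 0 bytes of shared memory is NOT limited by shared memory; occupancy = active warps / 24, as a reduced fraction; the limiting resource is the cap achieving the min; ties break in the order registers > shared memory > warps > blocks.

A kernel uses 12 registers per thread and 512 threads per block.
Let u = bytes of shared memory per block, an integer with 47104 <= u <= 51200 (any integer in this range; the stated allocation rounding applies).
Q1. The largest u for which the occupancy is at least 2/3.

Answer: u = 51200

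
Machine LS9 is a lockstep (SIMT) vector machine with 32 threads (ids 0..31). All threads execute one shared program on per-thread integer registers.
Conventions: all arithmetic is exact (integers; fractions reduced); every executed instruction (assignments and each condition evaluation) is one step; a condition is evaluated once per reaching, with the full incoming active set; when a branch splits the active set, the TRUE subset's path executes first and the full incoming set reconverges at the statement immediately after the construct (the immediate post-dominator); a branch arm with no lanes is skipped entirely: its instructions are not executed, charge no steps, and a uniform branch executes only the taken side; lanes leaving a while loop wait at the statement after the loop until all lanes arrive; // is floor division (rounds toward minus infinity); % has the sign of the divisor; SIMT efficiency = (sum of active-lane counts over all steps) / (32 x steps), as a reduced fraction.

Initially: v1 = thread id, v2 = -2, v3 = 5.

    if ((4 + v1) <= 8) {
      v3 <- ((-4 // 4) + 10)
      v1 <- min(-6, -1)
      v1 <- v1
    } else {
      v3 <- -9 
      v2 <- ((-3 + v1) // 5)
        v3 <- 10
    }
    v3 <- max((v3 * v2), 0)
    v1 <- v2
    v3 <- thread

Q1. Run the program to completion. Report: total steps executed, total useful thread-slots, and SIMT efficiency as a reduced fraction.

Answer: 10 steps, 224 useful, 7/10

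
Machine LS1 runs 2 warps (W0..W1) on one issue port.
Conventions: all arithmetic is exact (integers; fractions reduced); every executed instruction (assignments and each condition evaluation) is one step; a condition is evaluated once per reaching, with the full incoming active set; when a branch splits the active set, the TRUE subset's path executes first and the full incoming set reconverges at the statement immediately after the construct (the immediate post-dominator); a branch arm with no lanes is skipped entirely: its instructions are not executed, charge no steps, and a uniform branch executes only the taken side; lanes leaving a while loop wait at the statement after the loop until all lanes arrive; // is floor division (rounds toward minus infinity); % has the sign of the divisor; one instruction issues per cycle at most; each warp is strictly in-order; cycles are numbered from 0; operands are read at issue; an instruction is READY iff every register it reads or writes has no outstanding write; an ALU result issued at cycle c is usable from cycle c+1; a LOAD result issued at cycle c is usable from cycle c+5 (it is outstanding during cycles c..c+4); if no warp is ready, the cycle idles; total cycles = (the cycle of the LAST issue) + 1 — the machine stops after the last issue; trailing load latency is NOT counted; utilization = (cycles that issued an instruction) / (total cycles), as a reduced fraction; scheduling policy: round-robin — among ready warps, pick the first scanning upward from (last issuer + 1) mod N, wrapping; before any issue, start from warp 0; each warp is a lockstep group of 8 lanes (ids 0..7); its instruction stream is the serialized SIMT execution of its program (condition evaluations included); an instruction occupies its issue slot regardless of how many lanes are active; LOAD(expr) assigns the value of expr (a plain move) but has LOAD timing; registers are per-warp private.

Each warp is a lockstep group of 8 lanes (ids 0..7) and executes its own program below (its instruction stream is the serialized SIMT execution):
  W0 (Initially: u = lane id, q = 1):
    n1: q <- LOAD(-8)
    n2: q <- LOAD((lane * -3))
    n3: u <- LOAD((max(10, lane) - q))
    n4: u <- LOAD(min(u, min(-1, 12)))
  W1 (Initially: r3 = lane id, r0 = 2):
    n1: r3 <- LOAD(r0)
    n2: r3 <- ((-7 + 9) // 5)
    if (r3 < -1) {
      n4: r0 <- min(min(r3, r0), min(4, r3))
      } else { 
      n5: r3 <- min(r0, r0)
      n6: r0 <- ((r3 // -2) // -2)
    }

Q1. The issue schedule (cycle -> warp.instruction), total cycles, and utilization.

cycle 0: W0.I0
cycle 1: W1.I0
cycle 2: idle
cycle 3: idle
cycle 4: idle
cycle 5: W0.I1
cycle 6: W1.I1
cycle 7: W1.I2
cycle 8: W1.I3
cycle 9: W1.I4
cycle 10: W0.I2
cycle 11: idle
cycle 12: idle
cycle 13: idle
cycle 14: idle
cycle 15: W0.I3

Answer: 16 cycles, utilization 9/16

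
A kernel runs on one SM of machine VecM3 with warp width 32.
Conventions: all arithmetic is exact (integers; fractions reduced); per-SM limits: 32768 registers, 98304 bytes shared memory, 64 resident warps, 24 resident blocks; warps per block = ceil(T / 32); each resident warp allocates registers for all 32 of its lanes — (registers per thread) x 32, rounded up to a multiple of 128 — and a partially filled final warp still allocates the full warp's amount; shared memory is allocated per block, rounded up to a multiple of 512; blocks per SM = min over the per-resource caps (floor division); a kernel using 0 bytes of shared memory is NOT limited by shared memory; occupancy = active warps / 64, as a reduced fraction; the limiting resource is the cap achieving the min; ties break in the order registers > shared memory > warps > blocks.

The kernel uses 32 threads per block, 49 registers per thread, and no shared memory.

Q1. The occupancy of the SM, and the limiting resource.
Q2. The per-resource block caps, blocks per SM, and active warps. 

Answer: occupancy 19/64, limited by registers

registers: 19 blocks
shared memory: no limit (kernel uses none)
warps: 64 blocks
blocks: 24 blocks

Answer: 19 blocks, 19 active warps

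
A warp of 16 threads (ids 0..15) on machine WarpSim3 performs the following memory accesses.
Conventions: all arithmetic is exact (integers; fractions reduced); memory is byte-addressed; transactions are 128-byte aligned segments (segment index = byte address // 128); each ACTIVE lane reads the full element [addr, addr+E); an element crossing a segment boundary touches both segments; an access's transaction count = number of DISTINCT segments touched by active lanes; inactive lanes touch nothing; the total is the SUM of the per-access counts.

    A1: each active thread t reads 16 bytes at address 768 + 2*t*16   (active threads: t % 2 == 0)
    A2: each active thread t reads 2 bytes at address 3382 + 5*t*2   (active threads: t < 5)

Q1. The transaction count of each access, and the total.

A1: 4 transactions
A2: 1 transaction

Answer: 4,1; total 5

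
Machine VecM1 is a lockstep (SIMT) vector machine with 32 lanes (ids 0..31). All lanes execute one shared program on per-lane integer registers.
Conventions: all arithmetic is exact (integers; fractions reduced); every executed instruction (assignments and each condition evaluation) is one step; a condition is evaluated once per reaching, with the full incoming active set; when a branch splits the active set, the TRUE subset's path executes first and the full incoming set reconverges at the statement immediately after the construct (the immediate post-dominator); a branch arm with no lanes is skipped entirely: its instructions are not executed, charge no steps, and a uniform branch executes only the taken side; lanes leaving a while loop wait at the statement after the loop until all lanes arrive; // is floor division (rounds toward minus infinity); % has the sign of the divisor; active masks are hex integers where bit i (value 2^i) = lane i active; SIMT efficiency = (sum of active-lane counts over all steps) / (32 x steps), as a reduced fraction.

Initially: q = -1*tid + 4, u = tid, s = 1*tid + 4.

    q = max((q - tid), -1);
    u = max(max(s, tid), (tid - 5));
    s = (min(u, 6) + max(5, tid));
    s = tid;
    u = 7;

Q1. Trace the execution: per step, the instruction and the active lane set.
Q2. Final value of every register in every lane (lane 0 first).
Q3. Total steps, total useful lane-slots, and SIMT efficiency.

step 0: q <- max((q - tid), -1)      0xffffffff
step 1: u <- max(max(s, tid), (tid - 5)) 0xffffffff
step 2: s <- (min(u, 6) + max(5, tid)) 0xffffffff
step 3: s <- tid                     0xffffffff
step 4: u <- 7                       0xffffffff

Answer: 5 steps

q: 4,2,0,-1,-1,-1,-1,-1,-1,-1,-1,-1,-1,-1,-1,-1,-1,-1,-1,-1,-1,-1,-1,-1,-1,-1,-1,-1,-1,-1,-1,-1
u: 7,7,7,7,7,7,7,7,7,7,7,7,7,7,7,7,7,7,7,7,7,7,7,7,7,7,7,7,7,7,7,7
s: 0,1,2,3,4,5,6,7,8,9,10,11,12,13,14,15,16,17,18,19,20,21,22,23,24,25,26,27,28,29,30,31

steps = 5; useful = 160; efficiency = 160/160 = 1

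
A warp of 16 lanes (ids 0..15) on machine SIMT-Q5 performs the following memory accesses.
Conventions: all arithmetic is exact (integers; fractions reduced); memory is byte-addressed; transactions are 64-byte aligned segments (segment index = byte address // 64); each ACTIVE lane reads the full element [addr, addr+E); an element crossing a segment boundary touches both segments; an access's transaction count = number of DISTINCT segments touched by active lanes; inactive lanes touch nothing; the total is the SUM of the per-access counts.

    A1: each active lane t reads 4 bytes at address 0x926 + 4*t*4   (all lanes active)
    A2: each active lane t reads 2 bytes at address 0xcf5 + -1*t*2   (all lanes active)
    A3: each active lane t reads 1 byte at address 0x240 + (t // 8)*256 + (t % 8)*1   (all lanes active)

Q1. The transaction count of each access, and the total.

A1: 5 transactions
A2: 1 transaction
A3: 2 transactions

Answer: 5,1,2; total 8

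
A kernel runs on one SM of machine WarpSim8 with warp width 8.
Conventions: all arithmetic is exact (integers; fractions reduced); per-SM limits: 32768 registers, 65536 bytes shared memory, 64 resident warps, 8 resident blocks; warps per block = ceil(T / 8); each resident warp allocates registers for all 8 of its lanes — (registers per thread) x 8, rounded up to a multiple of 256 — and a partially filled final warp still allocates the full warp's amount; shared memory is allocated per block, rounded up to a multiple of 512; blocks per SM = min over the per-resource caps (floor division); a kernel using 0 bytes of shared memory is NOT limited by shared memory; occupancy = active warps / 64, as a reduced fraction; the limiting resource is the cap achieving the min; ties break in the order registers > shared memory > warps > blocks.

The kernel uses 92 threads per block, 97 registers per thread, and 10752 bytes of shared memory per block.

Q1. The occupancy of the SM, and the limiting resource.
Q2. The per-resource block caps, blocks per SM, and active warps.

Answer: occupancy 3/8, limited by registers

registers: 2 blocks
shared memory: 6 blocks
warps: 5 blocks
blocks: 8 blocks

Answer: 2 blocks, 24 active warps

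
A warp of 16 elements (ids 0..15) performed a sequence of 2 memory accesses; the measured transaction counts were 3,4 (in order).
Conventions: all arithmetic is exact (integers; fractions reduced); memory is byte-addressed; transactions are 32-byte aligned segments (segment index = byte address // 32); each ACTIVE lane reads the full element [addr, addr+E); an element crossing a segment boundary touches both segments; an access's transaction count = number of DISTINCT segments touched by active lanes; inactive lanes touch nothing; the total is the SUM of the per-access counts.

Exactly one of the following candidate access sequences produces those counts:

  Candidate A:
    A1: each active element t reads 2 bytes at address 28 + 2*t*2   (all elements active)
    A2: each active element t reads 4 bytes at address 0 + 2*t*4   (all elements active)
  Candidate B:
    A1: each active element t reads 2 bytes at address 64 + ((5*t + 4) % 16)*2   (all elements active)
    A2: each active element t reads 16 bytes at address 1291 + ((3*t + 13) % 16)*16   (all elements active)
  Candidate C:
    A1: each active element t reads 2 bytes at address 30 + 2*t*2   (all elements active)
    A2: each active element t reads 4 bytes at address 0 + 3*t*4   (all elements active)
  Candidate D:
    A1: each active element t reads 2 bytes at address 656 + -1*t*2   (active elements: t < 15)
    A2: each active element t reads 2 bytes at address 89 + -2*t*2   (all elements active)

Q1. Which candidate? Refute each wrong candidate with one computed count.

B: A1 gives 1 transaction, not 3
C: A2 gives 6 transactions, not 4
D: A1 gives 2 transactions, not 3
A: all counts match (3,4)

Answer: A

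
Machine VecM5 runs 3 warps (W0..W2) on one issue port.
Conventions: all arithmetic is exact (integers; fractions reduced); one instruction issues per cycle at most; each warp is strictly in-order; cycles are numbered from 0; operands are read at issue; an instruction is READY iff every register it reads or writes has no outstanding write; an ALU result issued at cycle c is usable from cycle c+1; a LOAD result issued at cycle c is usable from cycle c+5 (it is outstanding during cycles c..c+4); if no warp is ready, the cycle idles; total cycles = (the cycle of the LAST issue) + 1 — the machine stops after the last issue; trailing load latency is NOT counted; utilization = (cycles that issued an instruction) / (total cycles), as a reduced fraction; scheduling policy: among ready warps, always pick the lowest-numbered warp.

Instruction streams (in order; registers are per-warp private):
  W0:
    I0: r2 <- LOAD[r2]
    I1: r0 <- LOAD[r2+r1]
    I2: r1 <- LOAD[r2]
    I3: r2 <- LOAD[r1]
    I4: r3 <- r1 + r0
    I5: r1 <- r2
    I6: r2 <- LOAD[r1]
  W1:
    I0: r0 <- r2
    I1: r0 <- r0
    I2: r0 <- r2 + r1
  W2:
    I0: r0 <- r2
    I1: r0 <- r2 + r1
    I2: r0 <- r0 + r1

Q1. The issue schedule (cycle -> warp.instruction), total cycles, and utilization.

cycle 0: W0.I0
cycle 1: W1.I0
cycle 2: W1.I1
cycle 3: W1.I2
cycle 4: W2.I0
cycle 5: W0.I1
cycle 6: W0.I2
cycle 7: W2.I1
cycle 8: W2.I2
cycle 9: idle
cycle 10: idle
cycle 11: W0.I3
cycle 12: W0.I4
cycle 13: idle
cycle 14: idle
cycle 15: idle
cycle 16: W0.I5
cycle 17: W0.I6

Answer: 18 cycles, utilization 13/18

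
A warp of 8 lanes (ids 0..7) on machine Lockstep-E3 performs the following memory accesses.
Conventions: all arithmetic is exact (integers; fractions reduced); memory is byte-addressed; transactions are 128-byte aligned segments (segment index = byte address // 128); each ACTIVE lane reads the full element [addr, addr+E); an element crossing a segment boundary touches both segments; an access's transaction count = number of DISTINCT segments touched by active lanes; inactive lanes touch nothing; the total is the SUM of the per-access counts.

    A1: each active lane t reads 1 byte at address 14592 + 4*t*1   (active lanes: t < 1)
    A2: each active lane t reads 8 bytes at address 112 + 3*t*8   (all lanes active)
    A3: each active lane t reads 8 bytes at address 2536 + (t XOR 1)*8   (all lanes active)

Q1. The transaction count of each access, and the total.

A1: 1 transaction
A2: 3 transactions
A3: 2 transactions

Answer: 1,3,2; total 6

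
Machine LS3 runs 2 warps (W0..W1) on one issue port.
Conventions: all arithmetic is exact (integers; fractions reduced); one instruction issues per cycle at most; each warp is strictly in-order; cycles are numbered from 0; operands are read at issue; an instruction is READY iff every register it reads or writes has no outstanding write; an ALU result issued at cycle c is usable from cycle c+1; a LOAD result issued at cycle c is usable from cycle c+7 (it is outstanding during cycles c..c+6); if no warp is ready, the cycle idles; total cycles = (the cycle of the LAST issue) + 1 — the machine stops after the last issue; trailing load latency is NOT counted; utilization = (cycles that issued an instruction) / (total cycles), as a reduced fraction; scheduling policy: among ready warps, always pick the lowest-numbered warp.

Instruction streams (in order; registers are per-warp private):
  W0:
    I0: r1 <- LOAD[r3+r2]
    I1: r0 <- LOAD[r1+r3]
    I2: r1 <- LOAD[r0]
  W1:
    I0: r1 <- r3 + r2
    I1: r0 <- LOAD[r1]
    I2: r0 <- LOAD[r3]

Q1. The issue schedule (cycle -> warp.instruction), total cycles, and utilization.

cycle 0: W0.I0
cycle 1: W1.I0
cycle 2: W1.I1
cycle 3: idle
cycle 4: idle
cycle 5: idle
cycle 6: idle
cycle 7: W0.I1
cycle 8: idle
cycle 9: W1.I2
cycle 10: idle
cycle 11: idle
cycle 12: idle
cycle 13: idle
cycle 14: W0.I2

Answer: 15 cycles, utilization 2/5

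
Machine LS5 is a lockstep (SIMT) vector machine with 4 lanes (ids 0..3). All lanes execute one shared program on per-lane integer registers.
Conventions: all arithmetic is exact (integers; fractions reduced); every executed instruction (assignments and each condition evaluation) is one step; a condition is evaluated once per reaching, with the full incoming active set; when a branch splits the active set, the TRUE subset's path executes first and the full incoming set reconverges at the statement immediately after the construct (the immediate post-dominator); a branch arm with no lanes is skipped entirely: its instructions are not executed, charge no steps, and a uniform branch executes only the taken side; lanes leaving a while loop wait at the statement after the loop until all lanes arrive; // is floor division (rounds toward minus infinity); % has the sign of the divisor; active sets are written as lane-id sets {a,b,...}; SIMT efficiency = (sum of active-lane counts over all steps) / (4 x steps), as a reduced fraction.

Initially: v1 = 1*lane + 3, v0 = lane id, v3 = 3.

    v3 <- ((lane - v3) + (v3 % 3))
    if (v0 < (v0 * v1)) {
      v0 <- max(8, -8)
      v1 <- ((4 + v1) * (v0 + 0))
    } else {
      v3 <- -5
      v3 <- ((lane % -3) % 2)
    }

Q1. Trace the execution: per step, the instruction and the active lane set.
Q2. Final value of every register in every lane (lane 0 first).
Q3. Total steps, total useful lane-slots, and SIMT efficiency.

step 0: v3 <- ((lane - v3) + (v3 % 3)) {0,1,2,3}
step 1: eval (v0 < (v0 * v1))        {0,1,2,3}
step 2: v0 <- max(8, -8)             {1,2,3}
step 3: v1 <- ((4 + v1) * (v0 + 0))  {1,2,3}
step 4: v3 <- -5                     {0}
step 5: v3 <- ((lane % -3) % 2)      {0}

Answer: 6 steps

v1: 3,64,72,80
v0: 0,8,8,8
v3: 0,-2,-1,0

steps = 6; useful = 16; efficiency = 16/24 = 2/3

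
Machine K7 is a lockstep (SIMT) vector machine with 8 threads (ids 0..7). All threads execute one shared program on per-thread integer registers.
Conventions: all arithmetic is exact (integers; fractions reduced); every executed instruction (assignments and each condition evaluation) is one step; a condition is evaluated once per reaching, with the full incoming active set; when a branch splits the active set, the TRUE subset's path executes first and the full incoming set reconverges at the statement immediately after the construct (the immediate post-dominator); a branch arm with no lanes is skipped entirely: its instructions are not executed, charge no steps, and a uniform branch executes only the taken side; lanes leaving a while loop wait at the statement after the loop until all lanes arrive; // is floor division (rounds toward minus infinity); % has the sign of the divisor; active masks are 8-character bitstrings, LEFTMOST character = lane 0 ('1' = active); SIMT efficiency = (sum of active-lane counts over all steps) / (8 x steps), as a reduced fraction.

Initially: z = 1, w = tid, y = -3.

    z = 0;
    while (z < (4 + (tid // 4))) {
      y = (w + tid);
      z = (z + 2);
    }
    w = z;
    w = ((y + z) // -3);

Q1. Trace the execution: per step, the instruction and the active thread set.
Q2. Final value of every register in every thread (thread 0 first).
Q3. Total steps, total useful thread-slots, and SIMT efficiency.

step 0: z <- 0                       11111111
step 1: eval (z < (4 + (tid // 4)))  11111111
step 2: y <- (w + tid)               11111111
step 3: z <- (z + 2)                 11111111
step 4: eval (z < (4 + (tid // 4)))  11111111
step 5: y <- (w + tid)               11111111
step 6: z <- (z + 2)                 11111111
step 7: eval (z < (4 + (tid // 4)))  11111111
step 8: y <- (w + tid)               00001111
step 9: z <- (z + 2)                 00001111
step 10: eval (z < (4 + (tid // 4)))  00001111
step 11: w <- z                       11111111
step 12: w <- ((y + z) // -3)         11111111

Answer: 13 steps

z: 4,4,4,4,6,6,6,6
w: -2,-2,-3,-4,-5,-6,-6,-7
y: 0,2,4,6,8,10,12,14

steps = 13; useful = 92; efficiency = 92/104 = 23/26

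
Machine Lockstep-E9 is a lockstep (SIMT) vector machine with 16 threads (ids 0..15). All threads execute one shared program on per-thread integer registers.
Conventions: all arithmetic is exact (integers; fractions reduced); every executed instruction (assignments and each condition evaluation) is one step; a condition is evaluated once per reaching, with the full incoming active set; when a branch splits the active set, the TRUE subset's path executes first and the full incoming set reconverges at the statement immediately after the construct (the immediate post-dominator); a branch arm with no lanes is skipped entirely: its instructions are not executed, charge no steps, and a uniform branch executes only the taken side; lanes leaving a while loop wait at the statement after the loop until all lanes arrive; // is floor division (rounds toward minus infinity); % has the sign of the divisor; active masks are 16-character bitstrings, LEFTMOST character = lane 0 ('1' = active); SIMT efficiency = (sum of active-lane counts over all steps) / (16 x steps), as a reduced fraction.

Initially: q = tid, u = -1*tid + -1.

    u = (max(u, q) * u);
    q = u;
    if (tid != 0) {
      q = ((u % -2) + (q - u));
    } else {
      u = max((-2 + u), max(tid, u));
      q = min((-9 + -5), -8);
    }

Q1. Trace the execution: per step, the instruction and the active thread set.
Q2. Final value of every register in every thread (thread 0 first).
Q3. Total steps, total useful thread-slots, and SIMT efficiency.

step 0: u <- (max(u, q) * u)         1111111111111111
step 1: q <- u                       1111111111111111
step 2: eval (tid != 0)              1111111111111111
step 3: q <- ((u % -2) + (q - u))    0111111111111111
step 4: u <- max((-2 + u), max(tid, u)) 1000000000000000
step 5: q <- min((-9 + -5), -8)      1000000000000000

Answer: 6 steps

q: -14,0,0,0,0,0,0,0,0,0,0,0,0,0,0,0
u: 0,-2,-6,-12,-20,-30,-42,-56,-72,-90,-110,-132,-156,-182,-210,-240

steps = 6; useful = 65; efficiency = 65/96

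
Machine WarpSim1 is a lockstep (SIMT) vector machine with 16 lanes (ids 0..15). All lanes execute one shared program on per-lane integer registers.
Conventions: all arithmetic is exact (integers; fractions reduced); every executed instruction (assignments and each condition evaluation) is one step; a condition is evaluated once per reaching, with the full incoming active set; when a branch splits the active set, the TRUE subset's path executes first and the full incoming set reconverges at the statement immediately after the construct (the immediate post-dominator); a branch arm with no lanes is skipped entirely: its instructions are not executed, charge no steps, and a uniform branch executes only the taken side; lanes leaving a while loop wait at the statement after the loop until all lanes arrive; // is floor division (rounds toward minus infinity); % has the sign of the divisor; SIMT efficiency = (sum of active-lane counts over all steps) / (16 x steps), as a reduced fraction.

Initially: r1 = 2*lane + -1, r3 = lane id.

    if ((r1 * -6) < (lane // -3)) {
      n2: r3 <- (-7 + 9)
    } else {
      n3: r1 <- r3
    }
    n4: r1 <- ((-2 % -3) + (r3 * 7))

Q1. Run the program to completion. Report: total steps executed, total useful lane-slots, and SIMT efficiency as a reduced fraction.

Answer: 4 steps, 48 useful, 3/4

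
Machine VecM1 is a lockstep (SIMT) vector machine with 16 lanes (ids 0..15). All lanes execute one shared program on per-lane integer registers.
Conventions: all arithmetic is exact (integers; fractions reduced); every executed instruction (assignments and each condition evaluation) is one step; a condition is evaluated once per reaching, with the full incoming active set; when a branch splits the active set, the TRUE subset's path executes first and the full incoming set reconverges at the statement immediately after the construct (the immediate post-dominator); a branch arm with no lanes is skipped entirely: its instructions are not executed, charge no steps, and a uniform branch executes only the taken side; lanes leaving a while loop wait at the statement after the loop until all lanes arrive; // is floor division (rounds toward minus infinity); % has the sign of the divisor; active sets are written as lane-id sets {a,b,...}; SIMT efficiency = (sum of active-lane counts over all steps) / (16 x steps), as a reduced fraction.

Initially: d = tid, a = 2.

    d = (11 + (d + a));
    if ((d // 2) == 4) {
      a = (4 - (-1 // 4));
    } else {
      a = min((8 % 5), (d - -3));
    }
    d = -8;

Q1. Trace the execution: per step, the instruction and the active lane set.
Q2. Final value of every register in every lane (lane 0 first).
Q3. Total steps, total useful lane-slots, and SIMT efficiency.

step 0: d <- (11 + (d + a))          {0,1,2,3,4,5,6,7,8,9,10,11,12,13,14,15}
step 1: eval ((d // 2) == 4)         {0,1,2,3,4,5,6,7,8,9,10,11,12,13,14,15}
step 2: a <- min((8 % 5), (d - -3))  {0,1,2,3,4,5,6,7,8,9,10,11,12,13,14,15}
step 3: d <- -8                      {0,1,2,3,4,5,6,7,8,9,10,11,12,13,14,15}

Answer: 4 steps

d: -8,-8,-8,-8,-8,-8,-8,-8,-8,-8,-8,-8,-8,-8,-8,-8
a: 3,3,3,3,3,3,3,3,3,3,3,3,3,3,3,3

steps = 4; useful = 64; efficiency = 64/64 = 1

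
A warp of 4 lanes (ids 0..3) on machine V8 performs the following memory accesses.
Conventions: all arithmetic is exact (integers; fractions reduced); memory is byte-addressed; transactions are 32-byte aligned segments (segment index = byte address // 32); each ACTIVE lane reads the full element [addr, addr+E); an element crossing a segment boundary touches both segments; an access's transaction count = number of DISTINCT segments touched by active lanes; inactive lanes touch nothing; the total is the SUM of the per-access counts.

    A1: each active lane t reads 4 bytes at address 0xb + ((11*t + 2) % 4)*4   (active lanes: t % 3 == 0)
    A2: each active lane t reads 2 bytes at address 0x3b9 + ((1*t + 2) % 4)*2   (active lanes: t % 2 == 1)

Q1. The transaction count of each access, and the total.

A1: 1 transaction
A2: 2 transactions

Answer: 1,2; total 3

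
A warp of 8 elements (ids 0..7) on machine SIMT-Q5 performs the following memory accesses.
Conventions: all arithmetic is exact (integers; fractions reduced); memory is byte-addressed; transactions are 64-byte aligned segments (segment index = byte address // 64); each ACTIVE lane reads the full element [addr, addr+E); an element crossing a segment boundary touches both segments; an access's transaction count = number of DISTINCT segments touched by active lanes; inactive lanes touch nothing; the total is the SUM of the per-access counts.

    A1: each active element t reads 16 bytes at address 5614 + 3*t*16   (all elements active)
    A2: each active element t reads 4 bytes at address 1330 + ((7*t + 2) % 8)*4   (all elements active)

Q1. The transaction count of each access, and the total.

A1: 7 transactions
A2: 2 transactions

Answer: 7,2; total 9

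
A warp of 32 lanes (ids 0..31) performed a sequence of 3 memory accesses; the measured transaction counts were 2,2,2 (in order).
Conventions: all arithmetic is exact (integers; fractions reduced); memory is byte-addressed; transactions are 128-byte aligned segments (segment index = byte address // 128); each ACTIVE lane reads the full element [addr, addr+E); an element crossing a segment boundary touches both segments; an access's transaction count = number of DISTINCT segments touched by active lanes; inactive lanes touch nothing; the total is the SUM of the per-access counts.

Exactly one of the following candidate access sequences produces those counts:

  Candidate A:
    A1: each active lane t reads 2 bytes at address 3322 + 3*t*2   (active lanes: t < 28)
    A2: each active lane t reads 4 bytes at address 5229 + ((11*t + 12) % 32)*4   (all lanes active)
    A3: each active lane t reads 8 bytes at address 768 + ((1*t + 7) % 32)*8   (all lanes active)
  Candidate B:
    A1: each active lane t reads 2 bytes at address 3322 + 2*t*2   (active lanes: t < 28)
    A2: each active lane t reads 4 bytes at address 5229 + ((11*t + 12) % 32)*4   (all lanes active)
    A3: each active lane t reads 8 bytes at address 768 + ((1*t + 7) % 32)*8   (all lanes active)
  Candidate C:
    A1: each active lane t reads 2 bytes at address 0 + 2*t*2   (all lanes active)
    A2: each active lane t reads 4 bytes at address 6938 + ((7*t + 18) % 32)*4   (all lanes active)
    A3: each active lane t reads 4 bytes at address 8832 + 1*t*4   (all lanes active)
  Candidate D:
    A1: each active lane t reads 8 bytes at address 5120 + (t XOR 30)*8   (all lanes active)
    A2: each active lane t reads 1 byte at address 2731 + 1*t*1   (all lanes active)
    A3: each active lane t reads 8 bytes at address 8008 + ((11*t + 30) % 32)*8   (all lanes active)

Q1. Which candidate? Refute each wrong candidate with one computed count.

A: A1 gives 3 transactions, not 2
C: A1 gives 1 transaction, not 2
D: A2 gives 1 transaction, not 2
B: all counts match (2,2,2)

Answer: B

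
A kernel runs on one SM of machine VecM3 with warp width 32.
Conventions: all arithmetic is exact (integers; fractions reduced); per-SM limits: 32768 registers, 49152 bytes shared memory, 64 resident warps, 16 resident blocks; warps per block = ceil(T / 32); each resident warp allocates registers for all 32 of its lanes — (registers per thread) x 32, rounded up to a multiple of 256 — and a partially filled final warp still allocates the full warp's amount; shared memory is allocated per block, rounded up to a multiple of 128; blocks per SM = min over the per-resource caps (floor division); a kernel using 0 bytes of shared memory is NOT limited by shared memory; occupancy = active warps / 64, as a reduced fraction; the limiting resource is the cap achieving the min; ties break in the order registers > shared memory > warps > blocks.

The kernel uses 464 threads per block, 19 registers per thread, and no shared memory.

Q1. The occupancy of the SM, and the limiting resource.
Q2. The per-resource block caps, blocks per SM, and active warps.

Answer: occupancy 15/32, limited by registers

registers: 2 blocks
shared memory: no limit (kernel uses none)
warps: 4 blocks
blocks: 16 blocks

Answer: 2 blocks, 30 active warps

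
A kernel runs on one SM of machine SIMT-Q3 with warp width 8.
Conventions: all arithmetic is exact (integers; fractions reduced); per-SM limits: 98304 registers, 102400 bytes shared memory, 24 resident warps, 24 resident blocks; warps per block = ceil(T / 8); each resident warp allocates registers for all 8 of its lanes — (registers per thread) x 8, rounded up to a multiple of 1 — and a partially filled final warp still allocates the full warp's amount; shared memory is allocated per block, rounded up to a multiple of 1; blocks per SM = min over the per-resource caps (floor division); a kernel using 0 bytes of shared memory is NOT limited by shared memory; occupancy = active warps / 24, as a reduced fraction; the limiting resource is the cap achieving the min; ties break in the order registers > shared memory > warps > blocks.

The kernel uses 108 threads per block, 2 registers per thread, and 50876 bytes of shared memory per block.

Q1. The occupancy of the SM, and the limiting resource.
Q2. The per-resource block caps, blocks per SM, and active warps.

Answer: occupancy 7/12, limited by warps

registers: 438 blocks
shared memory: 2 blocks
warps: 1 block
blocks: 24 blocks

Answer: 1 block, 14 active warps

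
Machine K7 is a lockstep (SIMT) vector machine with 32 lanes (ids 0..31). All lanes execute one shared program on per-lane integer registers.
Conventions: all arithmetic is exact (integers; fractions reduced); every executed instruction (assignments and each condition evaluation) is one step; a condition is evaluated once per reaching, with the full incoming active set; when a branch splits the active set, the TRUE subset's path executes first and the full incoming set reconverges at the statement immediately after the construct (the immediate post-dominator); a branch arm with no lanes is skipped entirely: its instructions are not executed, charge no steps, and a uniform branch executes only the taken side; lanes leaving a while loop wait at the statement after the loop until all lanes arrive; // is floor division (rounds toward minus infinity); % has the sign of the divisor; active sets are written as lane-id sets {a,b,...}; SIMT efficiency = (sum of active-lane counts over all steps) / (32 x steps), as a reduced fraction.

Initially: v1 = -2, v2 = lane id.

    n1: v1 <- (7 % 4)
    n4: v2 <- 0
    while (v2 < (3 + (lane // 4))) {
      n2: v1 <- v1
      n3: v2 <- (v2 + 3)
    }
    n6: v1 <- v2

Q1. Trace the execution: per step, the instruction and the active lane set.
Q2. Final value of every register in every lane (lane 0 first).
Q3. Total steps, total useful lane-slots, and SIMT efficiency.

step 0: v1 <- (7 % 4)                {0,1,2,3,4,5,6,7,8,9,10,11,12,13,14,15,16,17,18,19,20,21,22,23,24,25,26,27,28,29,30,31}
step 1: v2 <- 0                      {0,1,2,3,4,5,6,7,8,9,10,11,12,13,14,15,16,17,18,19,20,21,22,23,24,25,26,27,28,29,30,31}
step 2: eval (v2 < (3 + (lane // 4))) {0,1,2,3,4,5,6,7,8,9,10,11,12,13,14,15,16,17,18,19,20,21,22,23,24,25,26,27,28,29,30,31}
step 3: v1 <- v1                     {0,1,2,3,4,5,6,7,8,9,10,11,12,13,14,15,16,17,18,19,20,21,22,23,24,25,26,27,28,29,30,31}
step 4: v2 <- (v2 + 3)               {0,1,2,3,4,5,6,7,8,9,10,11,12,13,14,15,16,17,18,19,20,21,22,23,24,25,26,27,28,29,30,31}
step 5: eval (v2 < (3 + (lane // 4))) {0,1,2,3,4,5,6,7,8,9,10,11,12,13,14,15,16,17,18,19,20,21,22,23,24,25,26,27,28,29,30,31}
step 6: v1 <- v1                     {4,5,6,7,8,9,10,11,12,13,14,15,16,17,18,19,20,21,22,23,24,25,26,27,28,29,30,31}
step 7: v2 <- (v2 + 3)               {4,5,6,7,8,9,10,11,12,13,14,15,16,17,18,19,20,21,22,23,24,25,26,27,28,29,30,31}
step 8: eval (v2 < (3 + (lane // 4))) {4,5,6,7,8,9,10,11,12,13,14,15,16,17,18,19,20,21,22,23,24,25,26,27,28,29,30,31}
step 9: v1 <- v1                     {16,17,18,19,20,21,22,23,24,25,26,27,28,29,30,31}
step 10: v2 <- (v2 + 3)               {16,17,18,19,20,21,22,23,24,25,26,27,28,29,30,31}
step 11: eval (v2 < (3 + (lane // 4))) {16,17,18,19,20,21,22,23,24,25,26,27,28,29,30,31}
step 12: v1 <- v1                     {28,29,30,31}
step 13: v2 <- (v2 + 3)               {28,29,30,31}
step 14: eval (v2 < (3 + (lane // 4))) {28,29,30,31}
step 15: v1 <- v2                     {0,1,2,3,4,5,6,7,8,9,10,11,12,13,14,15,16,17,18,19,20,21,22,23,24,25,26,27,28,29,30,31}

Answer: 16 steps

v1: 3,3,3,3,6,6,6,6,6,6,6,6,6,6,6,6,9,9,9,9,9,9,9,9,9,9,9,9,12,12,12,12
v2: 3,3,3,3,6,6,6,6,6,6,6,6,6,6,6,6,9,9,9,9,9,9,9,9,9,9,9,9,12,12,12,12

steps = 16; useful = 368; efficiency = 368/512 = 23/32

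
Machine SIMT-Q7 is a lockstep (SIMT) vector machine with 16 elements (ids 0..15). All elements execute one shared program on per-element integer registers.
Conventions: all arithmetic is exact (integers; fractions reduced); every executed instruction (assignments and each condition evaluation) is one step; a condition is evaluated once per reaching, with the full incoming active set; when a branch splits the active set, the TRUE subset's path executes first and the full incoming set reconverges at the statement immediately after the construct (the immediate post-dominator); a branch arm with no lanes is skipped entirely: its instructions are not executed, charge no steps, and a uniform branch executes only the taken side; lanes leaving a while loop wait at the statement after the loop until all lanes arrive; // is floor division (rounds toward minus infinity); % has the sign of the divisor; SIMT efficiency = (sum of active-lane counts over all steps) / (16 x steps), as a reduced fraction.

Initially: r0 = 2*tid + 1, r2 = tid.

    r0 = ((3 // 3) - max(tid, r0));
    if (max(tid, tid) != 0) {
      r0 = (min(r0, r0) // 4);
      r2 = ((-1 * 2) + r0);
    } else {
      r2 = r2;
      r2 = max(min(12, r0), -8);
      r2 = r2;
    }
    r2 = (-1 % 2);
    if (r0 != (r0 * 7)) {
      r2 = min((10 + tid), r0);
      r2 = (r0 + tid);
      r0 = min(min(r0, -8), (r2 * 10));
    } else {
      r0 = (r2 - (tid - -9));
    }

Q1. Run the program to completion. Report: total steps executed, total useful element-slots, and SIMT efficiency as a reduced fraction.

Answer: 13 steps, 143 useful, 11/16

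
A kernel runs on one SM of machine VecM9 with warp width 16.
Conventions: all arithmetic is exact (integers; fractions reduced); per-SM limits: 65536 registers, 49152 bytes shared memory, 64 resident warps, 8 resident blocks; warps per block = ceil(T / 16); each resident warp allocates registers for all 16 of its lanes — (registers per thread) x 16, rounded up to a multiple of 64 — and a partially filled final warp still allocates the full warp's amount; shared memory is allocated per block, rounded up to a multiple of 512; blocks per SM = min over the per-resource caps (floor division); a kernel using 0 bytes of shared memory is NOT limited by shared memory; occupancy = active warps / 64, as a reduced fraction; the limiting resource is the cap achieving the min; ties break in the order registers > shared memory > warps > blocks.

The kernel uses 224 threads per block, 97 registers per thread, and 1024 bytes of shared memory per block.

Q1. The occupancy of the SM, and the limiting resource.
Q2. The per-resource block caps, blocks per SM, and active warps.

Answer: occupancy 7/16, limited by registers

registers: 2 blocks
shared memory: 48 blocks
warps: 4 blocks
blocks: 8 blocks

Answer: 2 blocks, 28 active warps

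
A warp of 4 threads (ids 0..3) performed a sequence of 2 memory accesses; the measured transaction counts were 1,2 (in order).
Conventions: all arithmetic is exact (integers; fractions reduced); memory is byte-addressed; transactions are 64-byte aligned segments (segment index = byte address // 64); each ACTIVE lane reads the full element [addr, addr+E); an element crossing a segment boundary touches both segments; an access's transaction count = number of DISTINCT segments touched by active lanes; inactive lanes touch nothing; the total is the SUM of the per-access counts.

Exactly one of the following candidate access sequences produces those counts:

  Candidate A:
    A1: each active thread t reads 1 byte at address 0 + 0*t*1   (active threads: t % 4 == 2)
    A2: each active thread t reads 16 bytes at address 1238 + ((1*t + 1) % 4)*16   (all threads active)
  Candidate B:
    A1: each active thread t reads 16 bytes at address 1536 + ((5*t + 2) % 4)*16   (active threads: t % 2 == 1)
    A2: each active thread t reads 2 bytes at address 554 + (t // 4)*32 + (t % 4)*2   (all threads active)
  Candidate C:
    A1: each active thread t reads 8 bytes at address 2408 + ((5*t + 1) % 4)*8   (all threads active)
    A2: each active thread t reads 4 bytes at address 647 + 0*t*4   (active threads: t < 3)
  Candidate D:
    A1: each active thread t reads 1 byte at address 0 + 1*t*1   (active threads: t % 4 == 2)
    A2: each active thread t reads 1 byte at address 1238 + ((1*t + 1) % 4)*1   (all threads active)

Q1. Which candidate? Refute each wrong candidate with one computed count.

B: A2 gives 1 transaction, not 2
C: A1 gives 2 transactions, not 1
D: A2 gives 1 transaction, not 2
A: all counts match (1,2)

Answer: A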